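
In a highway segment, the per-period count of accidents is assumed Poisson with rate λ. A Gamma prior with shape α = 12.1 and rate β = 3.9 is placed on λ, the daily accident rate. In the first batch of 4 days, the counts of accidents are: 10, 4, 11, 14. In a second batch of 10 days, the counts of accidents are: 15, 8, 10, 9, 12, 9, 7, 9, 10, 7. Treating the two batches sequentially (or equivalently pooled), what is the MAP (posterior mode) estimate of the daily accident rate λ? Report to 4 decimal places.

8.1620

With a Gamma(shape α, rate β) prior, the Poisson likelihood is conjugate: the posterior is Gamma(α + ΣXᵢ, β + n).
Batch 1: sum of counts S = 39 over n = 4 days.
After batch 1: Gamma(α+S, β+n) = Gamma(12.1+39, 3.9+4) = Gamma(51.1, 7.9).
Batch 2: sum of counts S = 96 over n = 10 days.
After batch 2: Gamma(α+S, β+n) = Gamma(51.1+96, 7.9+10) = Gamma(147.1, 17.9).
Mode of Gamma(α,β) for α≥1 is (α−1)/β = 146.1/17.9 = 8.1620.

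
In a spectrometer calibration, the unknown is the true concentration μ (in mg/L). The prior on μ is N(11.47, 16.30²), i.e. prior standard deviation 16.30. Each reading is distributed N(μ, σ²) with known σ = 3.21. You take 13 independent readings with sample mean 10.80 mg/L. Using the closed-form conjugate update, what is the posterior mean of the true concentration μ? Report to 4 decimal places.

10.8020

For Normal data with known variance σ², a Normal(μ₀, σ₀²) prior on μ is conjugate. Posterior precision = 1/σ₀² + n/σ²; posterior mean is the precision-weighted average of μ₀ and x̄.
n·x̄ = 13·10.80 = 140.4.
σ₀² = 16.30² = 265.69, σ² = 3.21² = 10.3041; σ² + n·σ₀² = 10.3041 + 13·265.69 = 3464.2741.
Posterior mean = (μ₀/σ₀² + n·x̄/σ²)/(1/σ₀² + n/σ²) = (σ²·μ₀ + σ₀²·n·x̄)/(σ² + n·σ₀²) = (10.3041·11.47 + 265.69·140.4)/3464.2741 = 37421.064027/3464.2741 = 10.8020.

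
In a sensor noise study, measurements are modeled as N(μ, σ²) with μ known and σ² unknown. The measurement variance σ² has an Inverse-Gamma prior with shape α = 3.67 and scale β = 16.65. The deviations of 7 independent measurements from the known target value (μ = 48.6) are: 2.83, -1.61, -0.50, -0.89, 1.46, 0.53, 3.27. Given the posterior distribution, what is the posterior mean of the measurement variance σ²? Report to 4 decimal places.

With known mean μ and an Inverse-Gamma(α, β) prior on σ², the Normal likelihood is conjugate: posterior is Inv-Gamma(α + n/2, β + Σ(xᵢ−μ)²/2).
Σ(xᵢ−μ)² = (2.83)² + (-1.61)² + (-0.50)² + (-0.89)² + (1.46)² + (0.53)² + (3.27)² = 24.7485.
Posterior: Inv-Gamma(3.67 + 7/2, 16.65 + 24.7485/2) = Inv-Gamma(7.17, 29.02425).
E[σ²|data] = β/(α−1) = 29.02425/6.17 = 4.7041.

4.7041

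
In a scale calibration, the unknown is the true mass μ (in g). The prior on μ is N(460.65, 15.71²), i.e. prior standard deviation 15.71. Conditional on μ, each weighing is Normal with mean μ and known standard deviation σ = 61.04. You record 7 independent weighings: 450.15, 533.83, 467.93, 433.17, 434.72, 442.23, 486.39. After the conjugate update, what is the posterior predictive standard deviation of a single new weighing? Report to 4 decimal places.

62.4059

For Normal data with known variance σ², a Normal(μ₀, σ₀²) prior on μ is conjugate. Posterior precision = 1/σ₀² + n/σ²; posterior mean is the precision-weighted average of μ₀ and x̄.
σ₀² = 15.71² = 246.8041, σ² = 61.04² = 3725.8816; σ² + n·σ₀² = 3725.8816 + 7·246.8041 = 5453.5103.
Posterior precision = 1/σ₀² + n/σ² = 1/246.8041 + 7/3725.8816 = (σ² + n·σ₀²)/(σ₀²σ²) = 5453.5103/(246.8041·3725.8816); posterior variance σₙ² = σ₀²σ²/(σ² + n·σ₀²) = 246.8041·3725.8816/5453.5103 = 168.618524.
Predictive variance for one new observation = σₙ² + σ² = 246.8041·3725.8816/5453.5103 + 3725.8816 = σ²·(σ₀² + 5453.5103)/5453.5103 = 3725.8816·5700.3144/5453.5103 = 3894.500124; SD = √(3725.8816·5700.3144/5453.5103) = 62.4059.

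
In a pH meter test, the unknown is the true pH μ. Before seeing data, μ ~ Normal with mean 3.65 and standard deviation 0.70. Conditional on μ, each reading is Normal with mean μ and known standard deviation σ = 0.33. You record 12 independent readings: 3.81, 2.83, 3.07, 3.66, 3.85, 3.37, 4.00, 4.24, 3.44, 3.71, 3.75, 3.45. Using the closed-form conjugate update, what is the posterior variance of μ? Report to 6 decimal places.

0.008910

For Normal data with known variance σ², a Normal(μ₀, σ₀²) prior on μ is conjugate. Posterior precision = 1/σ₀² + n/σ²; posterior mean is the precision-weighted average of μ₀ and x̄.
σ₀² = 0.70² = 0.49, σ² = 0.33² = 0.1089; σ² + n·σ₀² = 0.1089 + 12·0.49 = 5.9889.
Posterior precision = 1/σ₀² + n/σ² = 1/0.49 + 12/0.1089 = (σ² + n·σ₀²)/(σ₀²σ²) = 5.9889/(0.49·0.1089); posterior variance σₙ² = σ₀²σ²/(σ² + n·σ₀²) = 0.49·0.1089/5.9889 = 0.008910.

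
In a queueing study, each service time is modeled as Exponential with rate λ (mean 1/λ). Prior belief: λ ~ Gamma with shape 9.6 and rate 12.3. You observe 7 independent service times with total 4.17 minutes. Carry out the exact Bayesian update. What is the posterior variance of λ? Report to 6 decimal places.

With a Gamma(shape α, rate β) prior on the exponential rate λ, the posterior after n observations with total T = Σxᵢ is Gamma(α+n, β+T).
Posterior: Gamma(9.6+7, 12.3+4.17) = Gamma(16.6, 16.47).
Var = α/β² = 0.061196.

0.061196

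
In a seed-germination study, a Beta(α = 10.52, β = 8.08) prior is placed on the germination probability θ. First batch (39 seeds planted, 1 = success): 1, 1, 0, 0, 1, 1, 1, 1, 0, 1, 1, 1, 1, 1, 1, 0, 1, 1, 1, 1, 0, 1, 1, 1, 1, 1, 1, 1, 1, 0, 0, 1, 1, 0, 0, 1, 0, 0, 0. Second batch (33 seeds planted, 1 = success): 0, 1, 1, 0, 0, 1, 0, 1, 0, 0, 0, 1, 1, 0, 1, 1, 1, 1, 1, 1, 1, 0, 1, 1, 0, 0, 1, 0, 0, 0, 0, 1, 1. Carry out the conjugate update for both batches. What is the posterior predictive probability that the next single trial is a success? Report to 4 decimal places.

The Beta prior is conjugate to a Binomial/Bernoulli likelihood; the update adds successes to α and failures to β.
After batch 1: Beta(10.52+27, 8.08+12) = Beta(37.52, 20.08).
After batch 2: Beta(37.52+18, 20.08+15) = Beta(55.52, 35.08).
For a single future Bernoulli trial, P(success | data) = α/(α+β) = 0.6128.

0.6128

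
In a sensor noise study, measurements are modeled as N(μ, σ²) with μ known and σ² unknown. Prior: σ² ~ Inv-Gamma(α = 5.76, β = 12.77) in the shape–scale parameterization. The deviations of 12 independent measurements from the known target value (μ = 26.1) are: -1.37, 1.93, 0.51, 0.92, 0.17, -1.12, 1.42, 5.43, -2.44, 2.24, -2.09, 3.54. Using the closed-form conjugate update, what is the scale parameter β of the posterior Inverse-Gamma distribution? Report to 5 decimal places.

With known mean μ and an Inverse-Gamma(α, β) prior on σ², the Normal likelihood is conjugate: posterior is Inv-Gamma(α + n/2, β + Σ(xᵢ−μ)²/2).
Σ(xᵢ−μ)² = (-1.37)² + (1.93)² + (0.51)² + (0.92)² + (0.17)² + (-1.12)² + (1.42)² + (5.43)² + (-2.44)² + (2.24)² + (-2.09)² + (3.54)² = 67.3638.
Posterior: Inv-Gamma(5.76 + 12/2, 12.77 + 67.3638/2) = Inv-Gamma(11.76, 46.45190).
Posterior β = 46.45190.

46.45190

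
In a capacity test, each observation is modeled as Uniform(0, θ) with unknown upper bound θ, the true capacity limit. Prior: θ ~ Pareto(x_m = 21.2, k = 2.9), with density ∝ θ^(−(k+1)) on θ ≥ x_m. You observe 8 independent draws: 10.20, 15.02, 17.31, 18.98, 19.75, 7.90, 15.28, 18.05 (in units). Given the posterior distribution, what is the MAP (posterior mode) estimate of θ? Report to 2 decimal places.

21.20

A Pareto(scale x_m, shape k) prior on the upper bound θ of Uniform(0, θ) is conjugate: posterior is Pareto(max(x_m, max xᵢ), k + n).
Sample maximum = 19.75; prior scale x_m = 21.2 → posterior scale = max = 21.20.
Posterior shape = 2.9 + 8 = 10.9.
The Pareto density is decreasing on [x_m, ∞), so the mode is x_m = 21.20.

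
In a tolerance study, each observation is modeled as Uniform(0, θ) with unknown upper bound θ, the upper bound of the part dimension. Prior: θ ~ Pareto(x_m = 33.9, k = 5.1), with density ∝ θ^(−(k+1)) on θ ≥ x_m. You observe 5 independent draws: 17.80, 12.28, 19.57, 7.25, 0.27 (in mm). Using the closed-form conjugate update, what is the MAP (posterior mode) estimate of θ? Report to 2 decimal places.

A Pareto(scale x_m, shape k) prior on the upper bound θ of Uniform(0, θ) is conjugate: posterior is Pareto(max(x_m, max xᵢ), k + n).
Sample maximum = 19.57; prior scale x_m = 33.9 → posterior scale = max = 33.90.
Posterior shape = 5.1 + 5 = 10.1.
The Pareto density is decreasing on [x_m, ∞), so the mode is x_m = 33.90.

33.90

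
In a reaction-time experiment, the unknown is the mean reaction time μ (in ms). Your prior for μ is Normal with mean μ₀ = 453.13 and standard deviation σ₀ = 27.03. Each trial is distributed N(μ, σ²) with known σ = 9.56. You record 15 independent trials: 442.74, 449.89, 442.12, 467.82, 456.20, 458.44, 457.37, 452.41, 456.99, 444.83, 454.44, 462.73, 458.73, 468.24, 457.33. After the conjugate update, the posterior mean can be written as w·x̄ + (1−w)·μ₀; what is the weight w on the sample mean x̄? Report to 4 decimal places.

For Normal data with known variance σ², a Normal(μ₀, σ₀²) prior on μ is conjugate. Posterior precision = 1/σ₀² + n/σ²; posterior mean is the precision-weighted average of μ₀ and x̄.
σ₀² = 27.03² = 730.6209, σ² = 9.56² = 91.3936. Prior precision 1/σ₀² = 1/730.6209; data precision n/σ² = 15/91.3936.
w = (n/σ²)/(1/σ₀² + n/σ²) = n·σ₀²/(σ² + n·σ₀²) = 15·730.6209/(91.3936 + 15·730.6209) = 10959.3135/11050.7071 = 0.9917.

0.9917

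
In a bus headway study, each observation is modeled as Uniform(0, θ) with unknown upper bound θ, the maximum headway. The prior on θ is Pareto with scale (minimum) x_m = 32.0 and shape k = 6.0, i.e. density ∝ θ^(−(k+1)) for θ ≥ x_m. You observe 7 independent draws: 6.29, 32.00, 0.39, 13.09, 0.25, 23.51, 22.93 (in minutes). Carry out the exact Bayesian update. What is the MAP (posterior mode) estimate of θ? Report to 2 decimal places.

32.00

A Pareto(scale x_m, shape k) prior on the upper bound θ of Uniform(0, θ) is conjugate: posterior is Pareto(max(x_m, max xᵢ), k + n).
Sample maximum = 32.00; prior scale x_m = 32.0 → posterior scale = max = 32.00.
Posterior shape = 6.0 + 7 = 13.0.
The Pareto density is decreasing on [x_m, ∞), so the mode is x_m = 32.00.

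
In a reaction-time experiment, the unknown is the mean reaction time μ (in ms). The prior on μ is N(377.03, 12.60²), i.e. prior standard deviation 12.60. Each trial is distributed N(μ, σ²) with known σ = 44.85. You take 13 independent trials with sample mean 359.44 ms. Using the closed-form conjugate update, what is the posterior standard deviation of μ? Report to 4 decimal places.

For Normal data with known variance σ², a Normal(μ₀, σ₀²) prior on μ is conjugate. Posterior precision = 1/σ₀² + n/σ²; posterior mean is the precision-weighted average of μ₀ and x̄.
σ₀² = 12.60² = 158.76, σ² = 44.85² = 2011.5225; σ² + n·σ₀² = 2011.5225 + 13·158.76 = 4075.4025.
Posterior precision = 1/σ₀² + n/σ² = 1/158.76 + 13/2011.5225 = (σ² + n·σ₀²)/(σ₀²σ²) = 4075.4025/(158.76·2011.5225); posterior variance σₙ² = σ₀²σ²/(σ² + n·σ₀²) = 158.76·2011.5225/4075.4025 = 78.360189.
Posterior SD = √σₙ² = √(158.76·2011.5225/4075.4025) = 8.8521.

8.8521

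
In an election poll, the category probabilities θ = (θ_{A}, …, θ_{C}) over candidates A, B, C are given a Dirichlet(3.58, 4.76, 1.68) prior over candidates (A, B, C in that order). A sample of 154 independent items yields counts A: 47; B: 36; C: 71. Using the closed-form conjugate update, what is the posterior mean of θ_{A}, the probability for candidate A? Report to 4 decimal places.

The Dirichlet prior is conjugate to the Multinomial likelihood: each posterior αⱼ = prior αⱼ + observed count nⱼ.
Posterior concentration: (50.58, 40.76, 72.68), total = 164.02.
E[θ_{A}|data] = α_{A}/Σα = 50.58/164.02 = 0.3084.

0.3084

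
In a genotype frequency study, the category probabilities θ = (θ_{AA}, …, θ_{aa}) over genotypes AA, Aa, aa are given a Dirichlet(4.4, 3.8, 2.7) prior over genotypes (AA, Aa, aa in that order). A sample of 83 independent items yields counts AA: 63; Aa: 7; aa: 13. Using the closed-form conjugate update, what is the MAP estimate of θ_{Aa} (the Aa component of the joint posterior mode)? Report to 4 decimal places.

The Dirichlet prior is conjugate to the Multinomial likelihood: each posterior αⱼ = prior αⱼ + observed count nⱼ.
Posterior concentration: (67.4, 10.8, 15.7), total = 93.9.
Joint mode component: (α_{Aa}−1)/(Σα−K) = 9.8/90.9 = 0.1078.

0.1078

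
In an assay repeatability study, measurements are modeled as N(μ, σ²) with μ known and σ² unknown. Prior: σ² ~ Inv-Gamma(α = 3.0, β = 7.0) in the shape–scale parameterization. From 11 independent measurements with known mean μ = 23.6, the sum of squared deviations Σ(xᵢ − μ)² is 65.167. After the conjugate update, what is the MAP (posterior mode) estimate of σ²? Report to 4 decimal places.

With known mean μ and an Inverse-Gamma(α, β) prior on σ², the Normal likelihood is conjugate: posterior is Inv-Gamma(α + n/2, β + Σ(xᵢ−μ)²/2).
Posterior: Inv-Gamma(3.0 + 11/2, 7.0 + 65.167/2) = Inv-Gamma(8.50, 39.5835).
Mode = β/(α+1) = 39.5835/9.50 = 4.1667.

4.1667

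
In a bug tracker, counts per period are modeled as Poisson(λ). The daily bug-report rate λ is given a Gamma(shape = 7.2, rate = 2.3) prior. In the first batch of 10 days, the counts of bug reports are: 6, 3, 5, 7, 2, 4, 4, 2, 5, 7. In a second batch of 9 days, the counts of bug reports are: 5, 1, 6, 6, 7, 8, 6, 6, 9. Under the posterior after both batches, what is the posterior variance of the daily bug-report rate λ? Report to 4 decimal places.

0.2341

With a Gamma(shape α, rate β) prior, the Poisson likelihood is conjugate: the posterior is Gamma(α + ΣXᵢ, β + n).
Batch 1: sum of counts S = 45 over n = 10 days.
After batch 1: Gamma(α+S, β+n) = Gamma(7.2+45, 2.3+10) = Gamma(52.2, 12.3).
Batch 2: sum of counts S = 54 over n = 9 days.
After batch 2: Gamma(α+S, β+n) = Gamma(52.2+54, 12.3+9) = Gamma(106.2, 21.3).
Var = α/β² = 106.2/21.3² = 0.2341.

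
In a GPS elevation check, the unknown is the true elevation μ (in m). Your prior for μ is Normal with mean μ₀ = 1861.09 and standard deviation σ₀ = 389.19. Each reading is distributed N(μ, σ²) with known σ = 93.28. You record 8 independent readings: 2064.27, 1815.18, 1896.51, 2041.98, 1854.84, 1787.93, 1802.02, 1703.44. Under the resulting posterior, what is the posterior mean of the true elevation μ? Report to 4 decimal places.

1870.7022

For Normal data with known variance σ², a Normal(μ₀, σ₀²) prior on μ is conjugate. Posterior precision = 1/σ₀² + n/σ²; posterior mean is the precision-weighted average of μ₀ and x̄.
Σxᵢ = 2064.27 + 1815.18 + 1896.51 + 2041.98 + 1854.84 + 1787.93 + 1802.02 + 1703.44 = 14966.17, so n·x̄ = 14966.17.
σ₀² = 389.19² = 151468.8561, σ² = 93.28² = 8701.1584; σ² + n·σ₀² = 8701.1584 + 8·151468.8561 = 1220452.0072.
Posterior mean = (μ₀/σ₀² + n·x̄/σ²)/(1/σ₀² + n/σ²) = (σ²·μ₀ + σ₀²·n·x̄)/(σ² + n·σ₀²) = (8701.1584·1861.09 + 151468.8561·14966.17)/1220452.0072 = 2283102288.984793/1220452.0072 = 1870.7022.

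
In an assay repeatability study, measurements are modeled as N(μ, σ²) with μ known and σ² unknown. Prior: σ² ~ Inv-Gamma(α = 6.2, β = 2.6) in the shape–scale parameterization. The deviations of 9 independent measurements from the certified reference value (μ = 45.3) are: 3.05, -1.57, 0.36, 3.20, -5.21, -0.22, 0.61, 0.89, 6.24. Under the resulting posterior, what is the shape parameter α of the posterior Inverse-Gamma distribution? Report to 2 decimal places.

With known mean μ and an Inverse-Gamma(α, β) prior on σ², the Normal likelihood is conjugate: posterior is Inv-Gamma(α + n/2, β + Σ(xᵢ−μ)²/2).
Σ(xᵢ−μ)² = (3.05)² + (-1.57)² + (0.36)² + (3.20)² + (-5.21)² + (-0.22)² + (0.61)² + (0.89)² + (6.24)² = 89.4313.
Posterior: Inv-Gamma(6.2 + 9/2, 2.6 + 89.4313/2) = Inv-Gamma(10.70, 47.31565).
Posterior α = 10.70.

10.70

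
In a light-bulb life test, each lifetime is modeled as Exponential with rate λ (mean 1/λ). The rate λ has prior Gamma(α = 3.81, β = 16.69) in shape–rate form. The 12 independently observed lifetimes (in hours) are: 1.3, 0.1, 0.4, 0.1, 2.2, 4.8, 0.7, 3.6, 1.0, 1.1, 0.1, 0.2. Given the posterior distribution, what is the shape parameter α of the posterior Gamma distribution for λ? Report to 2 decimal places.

15.81

With a Gamma(shape α, rate β) prior on the exponential rate λ, the posterior after n observations with total T = Σxᵢ is Gamma(α+n, β+T).
Sum of observations T = 15.6 hours; n = 12.
Posterior: Gamma(3.81+12, 16.69+15.6) = Gamma(15.81, 32.29).
Posterior α = 15.81.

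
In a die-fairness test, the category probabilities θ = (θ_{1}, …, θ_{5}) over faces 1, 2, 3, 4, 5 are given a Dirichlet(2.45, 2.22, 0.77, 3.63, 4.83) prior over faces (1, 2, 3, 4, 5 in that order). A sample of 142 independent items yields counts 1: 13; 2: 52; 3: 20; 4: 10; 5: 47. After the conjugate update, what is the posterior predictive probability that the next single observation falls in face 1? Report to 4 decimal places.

The Dirichlet prior is conjugate to the Multinomial likelihood: each posterior αⱼ = prior αⱼ + observed count nⱼ.
Posterior concentration: (15.45, 54.22, 20.77, 13.63, 51.83), total = 155.90.
P(next = 1 | data) = α_{1}/Σα = 0.0991.

0.0991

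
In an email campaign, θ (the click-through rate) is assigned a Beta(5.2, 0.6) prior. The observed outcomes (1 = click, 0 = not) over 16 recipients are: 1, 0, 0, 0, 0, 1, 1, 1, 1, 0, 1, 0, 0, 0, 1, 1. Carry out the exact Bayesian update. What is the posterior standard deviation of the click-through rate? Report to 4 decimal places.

The Beta prior is conjugate to a Binomial/Bernoulli likelihood; the update adds successes to α and failures to β.
Posterior: Beta(α+k, β+n−k) = Beta(5.2+8, 0.6+8) = Beta(13.2, 8.6).
Var = αβ/((α+β)²(α+β+1)) = 13.2·8.6/(21.8²·22.8) = 0.01047670; SD = √0.01047670 = 0.1024.

0.1024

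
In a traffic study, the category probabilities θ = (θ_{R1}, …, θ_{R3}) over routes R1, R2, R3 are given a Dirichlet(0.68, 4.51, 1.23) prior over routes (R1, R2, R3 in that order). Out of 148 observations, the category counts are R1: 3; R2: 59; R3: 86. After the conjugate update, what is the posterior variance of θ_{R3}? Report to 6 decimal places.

0.001581

The Dirichlet prior is conjugate to the Multinomial likelihood: each posterior αⱼ = prior αⱼ + observed count nⱼ.
Posterior concentration: (3.68, 63.51, 87.23), total = 154.42.
Var[θ_j] = α_j(Σα−α_j)/((Σα)²(Σα+1)) = 87.23·67.19/(154.42²·155.42) = 0.001581.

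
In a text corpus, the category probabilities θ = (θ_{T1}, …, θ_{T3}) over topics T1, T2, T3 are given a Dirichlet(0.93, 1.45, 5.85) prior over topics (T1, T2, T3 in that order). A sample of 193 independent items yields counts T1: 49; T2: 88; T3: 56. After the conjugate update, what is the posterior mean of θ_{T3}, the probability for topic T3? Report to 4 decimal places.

The Dirichlet prior is conjugate to the Multinomial likelihood: each posterior αⱼ = prior αⱼ + observed count nⱼ.
Posterior concentration: (49.93, 89.45, 61.85), total = 201.23.
E[θ_{T3}|data] = α_{T3}/Σα = 61.85/201.23 = 0.3074.

0.3074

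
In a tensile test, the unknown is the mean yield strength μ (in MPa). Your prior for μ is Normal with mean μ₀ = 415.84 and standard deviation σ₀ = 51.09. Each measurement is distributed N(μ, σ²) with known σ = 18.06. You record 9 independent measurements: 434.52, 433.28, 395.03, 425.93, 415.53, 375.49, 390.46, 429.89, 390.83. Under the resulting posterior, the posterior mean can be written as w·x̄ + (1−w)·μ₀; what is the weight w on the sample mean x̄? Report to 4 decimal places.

For Normal data with known variance σ², a Normal(μ₀, σ₀²) prior on μ is conjugate. Posterior precision = 1/σ₀² + n/σ²; posterior mean is the precision-weighted average of μ₀ and x̄.
σ₀² = 51.09² = 2610.1881, σ² = 18.06² = 326.1636. Prior precision 1/σ₀² = 1/2610.1881; data precision n/σ² = 9/326.1636.
w = (n/σ²)/(1/σ₀² + n/σ²) = n·σ₀²/(σ² + n·σ₀²) = 9·2610.1881/(326.1636 + 9·2610.1881) = 23491.6929/23817.8565 = 0.9863.

0.9863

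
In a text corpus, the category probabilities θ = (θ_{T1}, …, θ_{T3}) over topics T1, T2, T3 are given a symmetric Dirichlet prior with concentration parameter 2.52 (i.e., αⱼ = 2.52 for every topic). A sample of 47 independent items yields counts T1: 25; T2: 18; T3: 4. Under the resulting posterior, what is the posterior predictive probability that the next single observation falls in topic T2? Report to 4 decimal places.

The Dirichlet prior is conjugate to the Multinomial likelihood: each posterior αⱼ = prior αⱼ + observed count nⱼ.
Posterior concentration: (27.52, 20.52, 6.52), total = 54.56.
P(next = T2 | data) = α_{T2}/Σα = 0.3761.

0.3761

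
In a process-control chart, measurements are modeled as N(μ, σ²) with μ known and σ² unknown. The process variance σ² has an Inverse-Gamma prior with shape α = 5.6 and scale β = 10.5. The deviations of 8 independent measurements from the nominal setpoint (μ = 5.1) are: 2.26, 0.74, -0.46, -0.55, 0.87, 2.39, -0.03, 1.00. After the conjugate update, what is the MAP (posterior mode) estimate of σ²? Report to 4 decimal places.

1.6339

With known mean μ and an Inverse-Gamma(α, β) prior on σ², the Normal likelihood is conjugate: posterior is Inv-Gamma(α + n/2, β + Σ(xᵢ−μ)²/2).
Σ(xᵢ−μ)² = (2.26)² + (0.74)² + (-0.46)² + (-0.55)² + (0.87)² + (2.39)² + (-0.03)² + (1.00)² = 13.6392.
Posterior: Inv-Gamma(5.6 + 8/2, 10.5 + 13.6392/2) = Inv-Gamma(9.60, 17.31960).
Mode = β/(α+1) = 17.31960/10.60 = 1.6339.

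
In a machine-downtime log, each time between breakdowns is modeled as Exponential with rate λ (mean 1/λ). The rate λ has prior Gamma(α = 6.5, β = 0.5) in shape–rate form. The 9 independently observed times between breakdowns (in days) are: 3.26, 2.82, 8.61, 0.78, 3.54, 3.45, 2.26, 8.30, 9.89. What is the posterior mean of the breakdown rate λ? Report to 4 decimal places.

With a Gamma(shape α, rate β) prior on the exponential rate λ, the posterior after n observations with total T = Σxᵢ is Gamma(α+n, β+T).
Sum of observations T = 42.91 days; n = 9.
Posterior: Gamma(6.5+9, 0.5+42.91) = Gamma(15.5, 43.41).
Posterior mean of λ = α/β = 15.5/43.41 = 0.3571.

0.3571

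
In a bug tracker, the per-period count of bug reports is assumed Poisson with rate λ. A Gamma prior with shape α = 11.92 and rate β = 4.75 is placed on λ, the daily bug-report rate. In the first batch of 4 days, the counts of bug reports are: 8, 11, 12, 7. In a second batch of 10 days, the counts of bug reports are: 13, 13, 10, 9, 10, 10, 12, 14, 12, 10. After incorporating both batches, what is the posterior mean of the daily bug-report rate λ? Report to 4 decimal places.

8.6891

With a Gamma(shape α, rate β) prior, the Poisson likelihood is conjugate: the posterior is Gamma(α + ΣXᵢ, β + n).
Batch 1: sum of counts S = 38 over n = 4 days.
After batch 1: Gamma(α+S, β+n) = Gamma(11.92+38, 4.75+4) = Gamma(49.92, 8.75).
Batch 2: sum of counts S = 113 over n = 10 days.
After batch 2: Gamma(α+S, β+n) = Gamma(49.92+113, 8.75+10) = Gamma(162.92, 18.75).
Posterior mean = α/β = 162.92/18.75 = 8.6891.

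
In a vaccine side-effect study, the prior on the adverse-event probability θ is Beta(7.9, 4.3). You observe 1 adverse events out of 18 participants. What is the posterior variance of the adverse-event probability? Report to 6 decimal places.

The Beta prior is conjugate to a Binomial/Bernoulli likelihood; the update adds successes to α and failures to β.
Posterior: Beta(α+k, β+n−k) = Beta(7.9+1, 4.3+17) = Beta(8.9, 21.3).
Var = αβ/((α+β)²(α+β+1)) = 8.9·21.3/(30.2²·31.2) = 0.006662.

0.006662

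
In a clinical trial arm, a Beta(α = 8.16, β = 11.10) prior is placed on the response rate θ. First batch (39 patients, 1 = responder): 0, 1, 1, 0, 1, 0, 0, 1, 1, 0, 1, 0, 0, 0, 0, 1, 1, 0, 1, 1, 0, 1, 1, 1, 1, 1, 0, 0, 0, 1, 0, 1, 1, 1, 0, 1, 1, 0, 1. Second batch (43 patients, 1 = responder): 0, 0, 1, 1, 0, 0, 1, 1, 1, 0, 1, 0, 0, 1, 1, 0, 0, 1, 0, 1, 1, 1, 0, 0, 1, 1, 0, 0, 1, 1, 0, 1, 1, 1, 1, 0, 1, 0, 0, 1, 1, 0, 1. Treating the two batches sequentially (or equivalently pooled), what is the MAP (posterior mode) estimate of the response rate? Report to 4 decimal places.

0.5356

The Beta prior is conjugate to a Binomial/Bernoulli likelihood; the update adds successes to α and failures to β.
After batch 1: Beta(8.16+22, 11.10+17) = Beta(30.16, 28.10).
After batch 2: Beta(30.16+24, 28.10+19) = Beta(54.16, 47.10).
Mode of Beta(a,b) for a,b>1 is (a−1)/(a+b−2) = 53.16/99.26 = 0.5356.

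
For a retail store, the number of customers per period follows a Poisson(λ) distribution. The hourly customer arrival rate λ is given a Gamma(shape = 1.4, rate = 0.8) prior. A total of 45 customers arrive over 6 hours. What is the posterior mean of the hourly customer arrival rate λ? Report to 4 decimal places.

6.8235

With a Gamma(shape α, rate β) prior, the Poisson likelihood is conjugate: the posterior is Gamma(α + ΣXᵢ, β + n).
Posterior: Gamma(α+S, β+n) = Gamma(1.4+45, 0.8+6) = Gamma(46.4, 6.8).
Posterior mean = α/β = 46.4/6.8 = 6.8235.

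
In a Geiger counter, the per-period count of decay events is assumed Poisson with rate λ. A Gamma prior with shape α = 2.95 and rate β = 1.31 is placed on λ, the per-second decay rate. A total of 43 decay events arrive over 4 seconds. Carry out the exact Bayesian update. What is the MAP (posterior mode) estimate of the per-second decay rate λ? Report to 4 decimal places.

8.4652

With a Gamma(shape α, rate β) prior, the Poisson likelihood is conjugate: the posterior is Gamma(α + ΣXᵢ, β + n).
Posterior: Gamma(α+S, β+n) = Gamma(2.95+43, 1.31+4) = Gamma(45.95, 5.31).
Mode of Gamma(α,β) for α≥1 is (α−1)/β = 44.95/5.31 = 8.4652.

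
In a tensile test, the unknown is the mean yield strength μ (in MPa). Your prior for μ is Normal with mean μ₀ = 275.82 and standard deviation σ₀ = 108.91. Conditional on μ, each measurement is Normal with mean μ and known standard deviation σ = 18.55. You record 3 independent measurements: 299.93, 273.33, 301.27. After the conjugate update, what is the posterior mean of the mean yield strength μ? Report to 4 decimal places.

For Normal data with known variance σ², a Normal(μ₀, σ₀²) prior on μ is conjugate. Posterior precision = 1/σ₀² + n/σ²; posterior mean is the precision-weighted average of μ₀ and x̄.
Σxᵢ = 299.93 + 273.33 + 301.27 = 874.53, so n·x̄ = 874.53.
σ₀² = 108.91² = 11861.3881, σ² = 18.55² = 344.1025; σ² + n·σ₀² = 344.1025 + 3·11861.3881 = 35928.2668.
Posterior mean = (μ₀/σ₀² + n·x̄/σ²)/(1/σ₀² + n/σ²) = (σ²·μ₀ + σ₀²·n·x̄)/(σ² + n·σ₀²) = (344.1025·275.82 + 11861.3881·874.53)/35928.2668 = 10468050.086643/35928.2668 = 291.3597.

291.3597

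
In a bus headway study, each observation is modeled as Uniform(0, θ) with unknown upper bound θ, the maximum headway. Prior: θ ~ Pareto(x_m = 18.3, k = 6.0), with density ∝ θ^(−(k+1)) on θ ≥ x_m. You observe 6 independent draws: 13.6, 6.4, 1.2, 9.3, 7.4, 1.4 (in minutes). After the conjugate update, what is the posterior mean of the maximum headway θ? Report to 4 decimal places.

19.9636

A Pareto(scale x_m, shape k) prior on the upper bound θ of Uniform(0, θ) is conjugate: posterior is Pareto(max(x_m, max xᵢ), k + n).
Sample maximum = 13.6; prior scale x_m = 18.3 → posterior scale = max = 18.3.
Posterior shape = 6.0 + 6 = 12.0.
E[θ|data] = k·x_m/(k−1) = 12.0·18.3/11.0 = 19.9636.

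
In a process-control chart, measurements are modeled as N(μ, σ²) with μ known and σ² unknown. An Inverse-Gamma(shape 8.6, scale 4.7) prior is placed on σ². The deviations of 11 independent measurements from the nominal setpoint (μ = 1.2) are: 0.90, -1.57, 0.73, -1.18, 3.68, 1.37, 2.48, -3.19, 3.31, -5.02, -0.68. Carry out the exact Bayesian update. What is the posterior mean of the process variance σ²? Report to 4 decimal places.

With known mean μ and an Inverse-Gamma(α, β) prior on σ², the Normal likelihood is conjugate: posterior is Inv-Gamma(α + n/2, β + Σ(xᵢ−μ)²/2).
Σ(xᵢ−μ)² = (0.90)² + (-1.57)² + (0.73)² + (-1.18)² + (3.68)² + (1.37)² + (2.48)² + (-3.19)² + (3.31)² + (-5.02)² + (-0.68)² = 73.5649.
Posterior: Inv-Gamma(8.6 + 11/2, 4.7 + 73.5649/2) = Inv-Gamma(14.10, 41.48245).
E[σ²|data] = β/(α−1) = 41.48245/13.10 = 3.1666.

3.1666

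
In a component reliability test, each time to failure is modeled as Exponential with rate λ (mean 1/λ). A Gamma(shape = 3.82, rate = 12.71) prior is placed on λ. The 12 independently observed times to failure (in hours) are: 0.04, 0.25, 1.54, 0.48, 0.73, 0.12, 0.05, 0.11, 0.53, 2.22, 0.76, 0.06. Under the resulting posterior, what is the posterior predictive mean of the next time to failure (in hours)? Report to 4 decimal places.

With a Gamma(shape α, rate β) prior on the exponential rate λ, the posterior after n observations with total T = Σxᵢ is Gamma(α+n, β+T).
Sum of observations T = 6.89 hours; n = 12.
Posterior: Gamma(3.82+12, 12.71+6.89) = Gamma(15.82, 19.60).
The predictive distribution for the next observation is Lomax; its mean is β/(α−1) = 19.60/14.82 = 1.3225.

1.3225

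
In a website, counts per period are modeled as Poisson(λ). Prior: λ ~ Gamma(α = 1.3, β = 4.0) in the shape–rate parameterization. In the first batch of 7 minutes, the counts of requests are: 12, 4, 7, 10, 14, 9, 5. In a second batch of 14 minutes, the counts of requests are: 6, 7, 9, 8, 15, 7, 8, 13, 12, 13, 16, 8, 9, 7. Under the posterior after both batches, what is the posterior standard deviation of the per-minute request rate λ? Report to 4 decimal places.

0.5661

With a Gamma(shape α, rate β) prior, the Poisson likelihood is conjugate: the posterior is Gamma(α + ΣXᵢ, β + n).
Batch 1: sum of counts S = 61 over n = 7 minutes.
After batch 1: Gamma(α+S, β+n) = Gamma(1.3+61, 4.0+7) = Gamma(62.3, 11.0).
Batch 2: sum of counts S = 138 over n = 14 minutes.
After batch 2: Gamma(α+S, β+n) = Gamma(62.3+138, 11.0+14) = Gamma(200.3, 25.0).
SD = √α/β = √200.3/25.0 = 0.5661.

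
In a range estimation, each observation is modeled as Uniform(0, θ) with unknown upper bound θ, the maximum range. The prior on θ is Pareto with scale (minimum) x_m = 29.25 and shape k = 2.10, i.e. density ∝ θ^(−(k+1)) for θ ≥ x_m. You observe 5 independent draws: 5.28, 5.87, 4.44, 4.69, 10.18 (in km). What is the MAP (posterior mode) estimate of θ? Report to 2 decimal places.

29.25

A Pareto(scale x_m, shape k) prior on the upper bound θ of Uniform(0, θ) is conjugate: posterior is Pareto(max(x_m, max xᵢ), k + n).
Sample maximum = 10.18; prior scale x_m = 29.25 → posterior scale = max = 29.25.
Posterior shape = 2.10 + 5 = 7.10.
The Pareto density is decreasing on [x_m, ∞), so the mode is x_m = 29.25.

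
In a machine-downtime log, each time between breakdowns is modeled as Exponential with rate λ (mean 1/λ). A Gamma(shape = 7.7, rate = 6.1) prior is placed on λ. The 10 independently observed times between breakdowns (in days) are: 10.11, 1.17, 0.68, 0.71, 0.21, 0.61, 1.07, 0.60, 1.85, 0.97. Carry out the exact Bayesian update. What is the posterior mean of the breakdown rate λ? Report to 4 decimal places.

With a Gamma(shape α, rate β) prior on the exponential rate λ, the posterior after n observations with total T = Σxᵢ is Gamma(α+n, β+T).
Sum of observations T = 17.98 days; n = 10.
Posterior: Gamma(7.7+10, 6.1+17.98) = Gamma(17.7, 24.08).
Posterior mean of λ = α/β = 17.7/24.08 = 0.7350.

0.7350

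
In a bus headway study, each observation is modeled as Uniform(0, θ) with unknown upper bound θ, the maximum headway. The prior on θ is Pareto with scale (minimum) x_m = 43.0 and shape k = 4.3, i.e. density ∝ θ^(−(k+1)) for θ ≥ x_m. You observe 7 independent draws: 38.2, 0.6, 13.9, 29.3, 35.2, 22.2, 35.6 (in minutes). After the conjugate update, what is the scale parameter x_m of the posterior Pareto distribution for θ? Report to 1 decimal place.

43.0

A Pareto(scale x_m, shape k) prior on the upper bound θ of Uniform(0, θ) is conjugate: posterior is Pareto(max(x_m, max xᵢ), k + n).
Sample maximum = 38.2; prior scale x_m = 43.0 → posterior scale = max = 43.0.
Posterior shape = 4.3 + 7 = 11.3.
Posterior scale x_m = 43.0.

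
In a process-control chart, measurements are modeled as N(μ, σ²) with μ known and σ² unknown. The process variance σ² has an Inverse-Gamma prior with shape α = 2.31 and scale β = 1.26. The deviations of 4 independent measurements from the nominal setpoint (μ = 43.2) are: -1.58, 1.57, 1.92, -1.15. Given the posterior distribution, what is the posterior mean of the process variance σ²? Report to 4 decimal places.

With known mean μ and an Inverse-Gamma(α, β) prior on σ², the Normal likelihood is conjugate: posterior is Inv-Gamma(α + n/2, β + Σ(xᵢ−μ)²/2).
Σ(xᵢ−μ)² = (-1.58)² + (1.57)² + (1.92)² + (-1.15)² = 9.9702.
Posterior: Inv-Gamma(2.31 + 4/2, 1.26 + 9.9702/2) = Inv-Gamma(4.31, 6.24510).
E[σ²|data] = β/(α−1) = 6.24510/3.31 = 1.8867.

1.8867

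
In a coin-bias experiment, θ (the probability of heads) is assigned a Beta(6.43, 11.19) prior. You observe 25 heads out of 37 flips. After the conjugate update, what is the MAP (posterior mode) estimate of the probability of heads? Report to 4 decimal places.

0.5783

The Beta prior is conjugate to a Binomial/Bernoulli likelihood; the update adds successes to α and failures to β.
Posterior: Beta(α+k, β+n−k) = Beta(6.43+25, 11.19+12) = Beta(31.43, 23.19).
Mode of Beta(a,b) for a,b>1 is (a−1)/(a+b−2) = 30.43/52.62 = 0.5783.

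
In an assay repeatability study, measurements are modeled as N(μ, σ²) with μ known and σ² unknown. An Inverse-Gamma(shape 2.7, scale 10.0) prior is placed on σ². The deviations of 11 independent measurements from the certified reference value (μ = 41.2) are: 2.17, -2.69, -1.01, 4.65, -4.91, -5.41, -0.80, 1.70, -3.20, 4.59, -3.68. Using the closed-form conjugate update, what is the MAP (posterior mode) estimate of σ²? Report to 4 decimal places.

8.4970

With known mean μ and an Inverse-Gamma(α, β) prior on σ², the Normal likelihood is conjugate: posterior is Inv-Gamma(α + n/2, β + Σ(xᵢ−μ)²/2).
Σ(xᵢ−μ)² = (2.17)² + (-2.69)² + (-1.01)² + (4.65)² + (-4.91)² + (-5.41)² + (-0.80)² + (1.70)² + (-3.20)² + (4.59)² + (-3.68)² = 136.3443.
Posterior: Inv-Gamma(2.7 + 11/2, 10.0 + 136.3443/2) = Inv-Gamma(8.20, 78.17215).
Mode = β/(α+1) = 78.17215/9.20 = 8.4970.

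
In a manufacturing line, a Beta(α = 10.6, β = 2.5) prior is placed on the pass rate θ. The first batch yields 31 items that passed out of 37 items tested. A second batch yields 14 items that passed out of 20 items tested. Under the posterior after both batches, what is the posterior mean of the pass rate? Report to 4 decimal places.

The Beta prior is conjugate to a Binomial/Bernoulli likelihood; the update adds successes to α and failures to β.
After batch 1: Beta(10.6+31, 2.5+6) = Beta(41.6, 8.5).
After batch 2: Beta(41.6+14, 8.5+6) = Beta(55.6, 14.5).
Posterior mean = α/(α+β) = 55.6/70.1 = 0.7932.

0.7932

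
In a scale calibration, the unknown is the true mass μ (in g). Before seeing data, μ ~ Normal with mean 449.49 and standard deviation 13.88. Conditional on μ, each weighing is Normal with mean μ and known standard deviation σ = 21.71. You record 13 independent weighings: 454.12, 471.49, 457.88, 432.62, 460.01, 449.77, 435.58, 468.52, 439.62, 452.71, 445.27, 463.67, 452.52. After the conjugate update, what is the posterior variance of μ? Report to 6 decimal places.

For Normal data with known variance σ², a Normal(μ₀, σ₀²) prior on μ is conjugate. Posterior precision = 1/σ₀² + n/σ²; posterior mean is the precision-weighted average of μ₀ and x̄.
σ₀² = 13.88² = 192.6544, σ² = 21.71² = 471.3241; σ² + n·σ₀² = 471.3241 + 13·192.6544 = 2975.8313.
Posterior precision = 1/σ₀² + n/σ² = 1/192.6544 + 13/471.3241 = (σ² + n·σ₀²)/(σ₀²σ²) = 2975.8313/(192.6544·471.3241); posterior variance σₙ² = σ₀²σ²/(σ² + n·σ₀²) = 192.6544·471.3241/2975.8313 = 30.513377.

30.513377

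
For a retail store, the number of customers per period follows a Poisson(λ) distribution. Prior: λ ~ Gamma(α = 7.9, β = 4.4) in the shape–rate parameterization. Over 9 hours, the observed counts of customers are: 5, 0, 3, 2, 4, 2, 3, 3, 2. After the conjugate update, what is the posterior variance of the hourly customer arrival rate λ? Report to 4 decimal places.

0.1777

With a Gamma(shape α, rate β) prior, the Poisson likelihood is conjugate: the posterior is Gamma(α + ΣXᵢ, β + n).
Sum of counts S = 24 over n = 9 hours.
Posterior: Gamma(α+S, β+n) = Gamma(7.9+24, 4.4+9) = Gamma(31.9, 13.4).
Var = α/β² = 31.9/13.4² = 0.1777.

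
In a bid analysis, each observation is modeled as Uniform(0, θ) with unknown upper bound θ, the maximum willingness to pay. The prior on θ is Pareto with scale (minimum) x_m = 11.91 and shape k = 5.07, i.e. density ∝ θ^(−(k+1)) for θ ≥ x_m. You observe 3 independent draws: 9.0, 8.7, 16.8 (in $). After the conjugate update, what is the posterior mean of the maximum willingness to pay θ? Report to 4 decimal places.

A Pareto(scale x_m, shape k) prior on the upper bound θ of Uniform(0, θ) is conjugate: posterior is Pareto(max(x_m, max xᵢ), k + n).
Sample maximum = 16.8; prior scale x_m = 11.91 → posterior scale = max = 16.80.
Posterior shape = 5.07 + 3 = 8.07.
E[θ|data] = k·x_m/(k−1) = 8.07·16.80/7.07 = 19.1762.

19.1762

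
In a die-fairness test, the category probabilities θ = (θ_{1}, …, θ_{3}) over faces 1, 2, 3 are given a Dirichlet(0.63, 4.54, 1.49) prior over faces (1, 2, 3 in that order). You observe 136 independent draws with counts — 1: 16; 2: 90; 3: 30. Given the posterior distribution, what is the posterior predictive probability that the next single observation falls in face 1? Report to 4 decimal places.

0.1166

The Dirichlet prior is conjugate to the Multinomial likelihood: each posterior αⱼ = prior αⱼ + observed count nⱼ.
Posterior concentration: (16.63, 94.54, 31.49), total = 142.66.
P(next = 1 | data) = α_{1}/Σα = 0.1166.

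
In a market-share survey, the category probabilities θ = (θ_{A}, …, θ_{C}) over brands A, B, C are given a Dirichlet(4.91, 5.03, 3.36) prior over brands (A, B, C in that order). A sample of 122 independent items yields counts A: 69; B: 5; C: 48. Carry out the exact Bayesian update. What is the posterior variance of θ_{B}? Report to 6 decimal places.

0.000504

The Dirichlet prior is conjugate to the Multinomial likelihood: each posterior αⱼ = prior αⱼ + observed count nⱼ.
Posterior concentration: (73.91, 10.03, 51.36), total = 135.30.
Var[θ_j] = α_j(Σα−α_j)/((Σα)²(Σα+1)) = 10.03·125.27/(135.30²·136.30) = 0.000504.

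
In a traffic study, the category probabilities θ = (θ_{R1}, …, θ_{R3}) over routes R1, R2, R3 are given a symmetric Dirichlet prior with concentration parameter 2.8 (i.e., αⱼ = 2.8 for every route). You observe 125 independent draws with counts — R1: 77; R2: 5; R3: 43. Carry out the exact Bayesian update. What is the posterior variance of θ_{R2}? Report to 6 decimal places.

The Dirichlet prior is conjugate to the Multinomial likelihood: each posterior αⱼ = prior αⱼ + observed count nⱼ.
Posterior concentration: (79.8, 7.8, 45.8), total = 133.4.
Var[θ_j] = α_j(Σα−α_j)/((Σα)²(Σα+1)) = 7.8·125.6/(133.4²·134.4) = 0.000410.

0.000410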